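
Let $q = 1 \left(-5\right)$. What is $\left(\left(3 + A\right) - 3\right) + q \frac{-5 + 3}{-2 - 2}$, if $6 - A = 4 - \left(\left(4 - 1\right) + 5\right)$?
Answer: $\frac{15}{2} \approx 7.5$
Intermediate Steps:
$A = 10$ ($A = 6 - \left(4 - \left(\left(4 - 1\right) + 5\right)\right) = 6 - \left(4 - \left(3 + 5\right)\right) = 6 - \left(4 - 8\right) = 6 - -4 = 6 + 4 = 10$)
$q = -5$
$\left(\left(3 + A\right) - 3\right) + q \frac{-5 + 3}{-2 - 2} = \left(\left(3 + 10\right) - 3\right) - 5 \frac{-5 + 3}{-2 - 2} = \left(13 - 3\right) - 5 \left(- \frac{2}{-4}\right) = 10 - 5 \left(\left(-2\right) \left(- \frac{1}{4}\right)\right) = 10 - \frac{5}{2} = \frac{15}{2}$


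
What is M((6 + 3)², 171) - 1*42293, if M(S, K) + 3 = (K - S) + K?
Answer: -42035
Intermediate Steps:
M(S, K) = -3 - S + 2*K (M(S, K) = -3 + ((K - S) + K) = -3 + (-S + 2*K) = -3 - S + 2*K)
M((6 + 3)², 171) - 1*42293 = (-3 - (6 + 3)² + 2*171) - 1*42293 = (-3 - 1*9² + 342) - 42293 = (-3 - 1*81 + 342) - 42293 = (-3 - 81 + 342) - 42293 = 258 - 42293 = -42035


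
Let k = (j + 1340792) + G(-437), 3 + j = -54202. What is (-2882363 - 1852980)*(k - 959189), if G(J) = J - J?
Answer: -1550341827514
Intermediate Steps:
j = -54205 (j = -3 - 54202 = -54205)
G(J) = 0
k = 1286587 (k = (-54205 + 1340792) + 0 = 1286587 + 0 = 1286587)
(-2882363 - 1852980)*(k - 959189) = (-2882363 - 1852980)*(1286587 - 959189) = -4735343*327398 = -1550341827514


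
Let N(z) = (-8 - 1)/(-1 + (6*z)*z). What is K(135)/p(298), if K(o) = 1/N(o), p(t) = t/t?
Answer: -109349/9 ≈ -12150.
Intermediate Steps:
p(t) = 1
N(z) = -9/(-1 + 6*z**2)
K(o) = 1/9 - 2*o**2/3 (K(o) = 1/(-9/(-1 + 6*o**2)) = 1/9 - 2*o**2/3)
K(135)/p(298) = (1/9 - 2/3*135**2)/1 = (1/9 - 2/3*18225)*1 = (1/9 - 12150)*1 = -109349/9*1 = -109349/9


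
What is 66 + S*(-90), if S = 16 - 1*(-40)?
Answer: -4974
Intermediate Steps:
S = 56 (S = 16 + 40 = 56)
66 + S*(-90) = 66 + 56*(-90) = 66 - 5040 = -4974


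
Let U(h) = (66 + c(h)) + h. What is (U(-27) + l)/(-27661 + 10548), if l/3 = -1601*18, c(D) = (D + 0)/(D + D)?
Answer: 172829/34226 ≈ 5.0496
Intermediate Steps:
c(D) = ½ (c(D) = D/((2*D)) = D*(1/(2*D)) = ½)
U(h) = 133/2 + h (U(h) = (66 + ½) + h = 133/2 + h)
l = -86454 (l = 3*(-1601*18) = 3*(-28818) = -86454)
(U(-27) + l)/(-27661 + 10548) = ((133/2 - 27) - 86454)/(-27661 + 10548) = (79/2 - 86454)/(-17113) = -172829/2*(-1/17113) = 172829/34226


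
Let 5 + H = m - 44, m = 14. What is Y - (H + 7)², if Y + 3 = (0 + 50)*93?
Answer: 3863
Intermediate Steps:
Y = 4647 (Y = -3 + (0 + 50)*93 = -3 + 50*93 = -3 + 4650 = 4647)
H = -35 (H = -5 + (14 - 44) = -5 - 30 = -35)
Y - (H + 7)² = 4647 - (-35 + 7)² = 4647 - 1*(-28)² = 4647 - 1*784 = 4647 - 784 = 3863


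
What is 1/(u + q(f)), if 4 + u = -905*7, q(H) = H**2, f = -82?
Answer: 1/385 ≈ 0.0025974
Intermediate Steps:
u = -6339 (u = -4 - 905*7 = -4 - 6335 = -6339)
1/(u + q(f)) = 1/(-6339 + (-82)**2) = 1/(-6339 + 6724) = 1/385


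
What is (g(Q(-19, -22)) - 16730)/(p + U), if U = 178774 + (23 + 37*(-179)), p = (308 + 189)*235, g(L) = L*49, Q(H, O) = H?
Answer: -5887/96323 ≈ -0.061117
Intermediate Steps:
g(L) = 49*L
p = 116795 (p = 497*235 = 116795)
U = 172174 (U = 178774 + (23 - 6623) = 178774 - 6600 = 172174)
(g(Q(-19, -22)) - 16730)/(p + U) = (49*(-19) - 16730)/(116795 + 172174) = (-931 - 16730)/288969 = -17661*1/288969 = -5887/96323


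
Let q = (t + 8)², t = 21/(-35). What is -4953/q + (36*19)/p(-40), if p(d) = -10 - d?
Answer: -463059/6845 ≈ -67.649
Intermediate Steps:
t = -⅗ (t = 21*(-1/35) = -⅗ ≈ -0.60000)
q = 1369/25 (q = (-⅗ + 8)² = (37/5)² = 1369/25 ≈ 54.760)
-4953/q + (36*19)/p(-40) = -4953/1369/25 + (36*19)/(-10 - 1*(-40)) = -4953*25/1369 + 684/(-10 + 40) = -123825/1369 + 684/30 = -123825/1369 + 684*(1/30) = -123825/1369 + 114/5 = -463059/6845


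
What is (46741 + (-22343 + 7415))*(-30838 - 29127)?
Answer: -1907666545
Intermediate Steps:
(46741 + (-22343 + 7415))*(-30838 - 29127) = (46741 - 14928)*(-59965) = 31813*(-59965) = -1907666545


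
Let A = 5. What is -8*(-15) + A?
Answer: 125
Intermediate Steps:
-8*(-15) + A = -8*(-15) + 5 = 120 + 5 = 125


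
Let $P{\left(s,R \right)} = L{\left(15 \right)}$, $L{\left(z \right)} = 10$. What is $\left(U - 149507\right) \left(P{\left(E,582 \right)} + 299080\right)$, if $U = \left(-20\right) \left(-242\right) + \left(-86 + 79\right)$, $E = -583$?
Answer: $-43270546660$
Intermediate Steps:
$P{\left(s,R \right)} = 10$
$U = 4833$ ($U = 4840 - 7 = 4833$)
$\left(U - 149507\right) \left(P{\left(E,582 \right)} + 299080\right) = \left(4833 - 149507\right) \left(10 + 299080\right) = \left(-144674\right) 299090 = -43270546660$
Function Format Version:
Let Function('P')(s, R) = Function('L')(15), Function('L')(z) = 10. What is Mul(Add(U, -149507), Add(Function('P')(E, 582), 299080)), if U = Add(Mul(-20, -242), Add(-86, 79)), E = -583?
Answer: -43270546660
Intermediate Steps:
Function('P')(s, R) = 10
U = 4833 (U = Add(4840, -7) = 4833)
Mul(Add(U, -149507), Add(Function('P')(E, 582), 299080)) = Mul(Add(4833, -149507), Add(10, 299080)) = Mul(-144674, 299090) = -43270546660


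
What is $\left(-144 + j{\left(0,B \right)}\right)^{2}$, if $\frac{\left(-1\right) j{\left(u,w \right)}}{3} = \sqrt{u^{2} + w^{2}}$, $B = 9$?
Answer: $29241$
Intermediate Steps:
$j{\left(u,w \right)} = - 3 \sqrt{u^{2} + w^{2}}$
$\left(-144 + j{\left(0,B \right)}\right)^{2} = \left(-144 - 3 \sqrt{0^{2} + 9^{2}}\right)^{2} = \left(-144 - 3 \sqrt{0 + 81}\right)^{2} = \left(-144 - 3 \sqrt{81}\right)^{2} = \left(-144 - 27\right)^{2} = \left(-171\right)^{2} = 29241$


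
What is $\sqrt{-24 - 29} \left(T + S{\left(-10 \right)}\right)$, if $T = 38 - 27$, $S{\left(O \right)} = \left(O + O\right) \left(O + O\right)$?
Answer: $411 i \sqrt{53} \approx 2992.1 i$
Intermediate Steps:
$S{\left(O \right)} = 4 O^{2}$ ($S{\left(O \right)} = 2 O 2 O = 4 O^{2}$)
$T = 11$
$\sqrt{-24 - 29} \left(T + S{\left(-10 \right)}\right) = \sqrt{-24 - 29} \left(11 + 4 \left(-10\right)^{2}\right) = \sqrt{-53} \left(11 + 4 \cdot 100\right) = i \sqrt{53} \left(11 + 400\right) = i \sqrt{53} \cdot 411 = 411 i \sqrt{53}$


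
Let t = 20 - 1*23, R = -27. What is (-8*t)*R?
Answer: -648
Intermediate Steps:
t = -3 (t = 20 - 23 = -3)
(-8*t)*R = -8*(-3)*(-27) = 24*(-27) = -648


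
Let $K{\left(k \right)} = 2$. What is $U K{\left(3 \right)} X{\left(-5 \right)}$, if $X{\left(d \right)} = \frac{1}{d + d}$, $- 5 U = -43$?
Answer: $- \frac{43}{25} \approx -1.72$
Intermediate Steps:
$U = \frac{43}{5}$ ($U = \left(- \frac{1}{5}\right) \left(-43\right) = \frac{43}{5} \approx 8.6$)
$X{\left(d \right)} = \frac{1}{2 d}$
$U K{\left(3 \right)} X{\left(-5 \right)} = \frac{43}{5} \cdot 2 \frac{1}{2 \left(-5\right)} = \frac{86 \cdot \frac{1}{2} \left(- \frac{1}{5}\right)}{5} = \frac{86}{5} \left(- \frac{1}{10}\right) = - \frac{43}{25}$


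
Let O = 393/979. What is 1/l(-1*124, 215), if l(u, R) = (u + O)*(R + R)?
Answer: -979/52031290 ≈ -1.8816e-5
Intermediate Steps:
O = 393/979 (O = 393*(1/979) = 393/979 ≈ 0.40143)
l(u, R) = 2*R*(393/979 + u) (l(u, R) = (u + 393/979)*(R + R) = (393/979 + u)*(2*R) = 2*R*(393/979 + u))
1/l(-1*124, 215) = 1/((2/979)*215*(393 + 979*(-1*124))) = 1/((2/979)*215*(393 + 979*(-124))) = 1/((2/979)*215*(393 - 121396)) = 1/((2/979)*215*(-121003)) = 1/(-52031290/979) = -979/52031290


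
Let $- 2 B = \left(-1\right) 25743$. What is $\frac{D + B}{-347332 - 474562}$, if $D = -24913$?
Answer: $\frac{24083}{1643788} \approx 0.014651$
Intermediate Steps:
$B = \frac{25743}{2}$ ($B = - \frac{\left(-1\right) 25743}{2} = \left(- \frac{1}{2}\right) \left(-25743\right) = \frac{25743}{2} \approx 12872.0$)
$\frac{D + B}{-347332 - 474562} = \frac{-24913 + \frac{25743}{2}}{-347332 - 474562} = - \frac{24083}{2 \left(-821894\right)} = \left(- \frac{24083}{2}\right) \left(- \frac{1}{821894}\right) = \frac{24083}{1643788}$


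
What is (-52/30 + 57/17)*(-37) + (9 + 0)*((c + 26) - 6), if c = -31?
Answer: -40526/255 ≈ -158.93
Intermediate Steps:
(-52/30 + 57/17)*(-37) + (9 + 0)*((c + 26) - 6) = (-52/30 + 57/17)*(-37) + (9 + 0)*((-31 + 26) - 6) = (-52*1/30 + 57*(1/17))*(-37) + 9*(-5 - 6) = (-26/15 + 57/17)*(-37) + 9*(-11) = (413/255)*(-37) - 99 = -15281/255 - 99 = -40526/255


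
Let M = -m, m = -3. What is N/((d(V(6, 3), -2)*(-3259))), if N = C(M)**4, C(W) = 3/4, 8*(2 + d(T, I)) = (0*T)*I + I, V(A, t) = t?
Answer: 9/208576 ≈ 4.3150e-5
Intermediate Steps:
d(T, I) = -2 + I/8 (d(T, I) = -2 + ((0*T)*I + I)/8 = -2 + (0*I + I)/8 = -2 + (0 + I)/8 = -2 + I/8)
M = 3 (M = -1*(-3) = 3)
C(W) = 3/4 (C(W) = 3*(1/4) = 3/4)
N = 81/256 (N = (3/4)**4 = 81/256 ≈ 0.31641)
N/((d(V(6, 3), -2)*(-3259))) = 81/(256*(((-2 + (1/8)*(-2))*(-3259)))) = 81/(256*(((-2 - 1/4)*(-3259)))) = 81/(256*((-9/4*(-3259)))) = 81/(256*(29331/4)) = (81/256)*(4/29331) = 9/208576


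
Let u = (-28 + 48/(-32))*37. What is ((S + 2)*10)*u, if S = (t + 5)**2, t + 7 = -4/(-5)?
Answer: -187738/5 ≈ -37548.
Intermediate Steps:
t = -31/5 (t = -7 - 4/(-5) = -7 - 4*(-1/5) = -7 + 4/5 = -31/5 ≈ -6.2000)
S = 36/25 (S = (-31/5 + 5)**2 = (-6/5)**2 = 36/25 ≈ 1.4400)
u = -2183/2 (u = (-28 + 48*(-1/32))*37 = (-28 - 3/2)*37 = -59/2*37 = -2183/2 ≈ -1091.5)
((S + 2)*10)*u = ((36/25 + 2)*10)*(-2183/2) = ((86/25)*10)*(-2183/2) = (172/5)*(-2183/2) = -187738/5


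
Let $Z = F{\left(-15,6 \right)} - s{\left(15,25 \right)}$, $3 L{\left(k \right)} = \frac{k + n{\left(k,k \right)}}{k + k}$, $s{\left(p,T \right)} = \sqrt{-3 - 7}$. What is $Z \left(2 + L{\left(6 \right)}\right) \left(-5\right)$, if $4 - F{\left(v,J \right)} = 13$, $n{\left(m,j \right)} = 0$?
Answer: $\frac{195}{2} + \frac{65 i \sqrt{10}}{6} \approx 97.5 + 34.258 i$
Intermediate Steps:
$F{\left(v,J \right)} = -9$ ($F{\left(v,J \right)} = 4 - 13 = -9$)
$s{\left(p,T \right)} = i \sqrt{10}$ ($s{\left(p,T \right)} = \sqrt{-10} = i \sqrt{10}$)
$L{\left(k \right)} = \frac{1}{6}$ ($L{\left(k \right)} = \frac{\left(k + 0\right) \frac{1}{k + k}}{3} = \frac{k \frac{1}{2 k}}{3} = \frac{1}{3} \cdot \frac{1}{2} = \frac{1}{6}$)
$Z = -9 - i \sqrt{10} \approx -9.0 - 3.1623 i$
$Z \left(2 + L{\left(6 \right)}\right) \left(-5\right) = \left(-9 - i \sqrt{10}\right) \left(2 + \frac{1}{6}\right) \left(-5\right) = \left(-9 - i \sqrt{10}\right) \frac{13}{6} \left(-5\right) = \left(-9 - i \sqrt{10}\right) \left(- \frac{65}{6}\right) = \frac{195}{2} + \frac{65 i \sqrt{10}}{6}$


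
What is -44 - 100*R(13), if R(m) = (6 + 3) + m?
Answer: -2244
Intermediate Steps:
R(m) = 9 + m
-44 - 100*R(13) = -44 - 100*(9 + 13) = -44 - 100*22 = -44 - 2200 = -2244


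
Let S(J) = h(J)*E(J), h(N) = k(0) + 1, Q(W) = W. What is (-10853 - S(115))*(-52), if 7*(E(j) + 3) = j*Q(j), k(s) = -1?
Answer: 564356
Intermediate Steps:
h(N) = 0 (h(N) = -1 + 1 = 0)
E(j) = -3 + j²/7 (E(j) = -3 + (j*j)/7 = -3 + j²/7)
S(J) = 0 (S(J) = 0*(-3 + J²/7) = 0)
(-10853 - S(115))*(-52) = (-10853 - 1*0)*(-52) = (-10853 + 0)*(-52) = -10853*(-52) = 564356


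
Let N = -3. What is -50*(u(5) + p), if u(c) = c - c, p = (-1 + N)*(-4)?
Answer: -800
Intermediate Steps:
p = 16 (p = (-1 - 3)*(-4) = -4*(-4) = 16)
u(c) = 0
-50*(u(5) + p) = -50*(0 + 16) = -50*16 = -800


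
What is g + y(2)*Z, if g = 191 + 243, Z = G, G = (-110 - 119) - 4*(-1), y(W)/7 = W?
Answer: -2716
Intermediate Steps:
y(W) = 7*W
G = -225 (G = -229 + 4 = -225)
Z = -225
g = 434
g + y(2)*Z = 434 + (7*2)*(-225) = 434 + 14*(-225) = 434 - 3150 = -2716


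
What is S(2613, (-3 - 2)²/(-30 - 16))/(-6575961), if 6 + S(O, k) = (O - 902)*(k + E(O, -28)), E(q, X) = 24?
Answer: -263699/43213458 ≈ -0.0061022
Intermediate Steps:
S(O, k) = -6 + (-902 + O)*(24 + k) (S(O, k) = -6 + (O - 902)*(k + 24) = -6 + (-902 + O)*(24 + k))
S(2613, (-3 - 2)²/(-30 - 16))/(-6575961) = (-21654 - 902*(-3 - 2)²/(-30 - 16) + 24*2613 + 2613*((-3 - 2)²/(-30 - 16)))/(-6575961) = (-21654 - 902*(-5)²/(-46) + 62712 + 2613*((-5)²/(-46)))*(-1/6575961) = (-21654 - (-451)*25/23 + 62712 + 2613*(-1/46*25))*(-1/6575961) = (-21654 - 902*(-25/46) + 62712 + 2613*(-25/46))*(-1/6575961) = (-21654 + 11275/23 + 62712 - 65325/46)*(-1/6575961) = (1845893/46)*(-1/6575961) = -263699/43213458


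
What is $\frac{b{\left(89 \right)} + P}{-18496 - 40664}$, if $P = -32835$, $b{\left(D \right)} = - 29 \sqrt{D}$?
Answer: $\frac{2189}{3944} + \frac{\sqrt{89}}{2040} \approx 0.55964$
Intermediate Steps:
$\frac{b{\left(89 \right)} + P}{-18496 - 40664} = \frac{- 29 \sqrt{89} - 32835}{-18496 - 40664} = \frac{-32835 - 29 \sqrt{89}}{-59160} = \left(-32835 - 29 \sqrt{89}\right) \left(- \frac{1}{59160}\right) = \frac{2189}{3944} + \frac{\sqrt{89}}{2040}$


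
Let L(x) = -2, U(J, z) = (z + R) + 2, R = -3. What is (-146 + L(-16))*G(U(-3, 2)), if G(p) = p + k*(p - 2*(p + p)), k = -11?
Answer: -5032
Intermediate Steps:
U(J, z) = -1 + z (U(J, z) = (z - 3) + 2 = (-3 + z) + 2 = -1 + z)
G(p) = 34*p (G(p) = p - 11*(p - 2*(p + p)) = p - 11*(p - 4*p) = p - (-33)*p = p + 33*p = 34*p)
(-146 + L(-16))*G(U(-3, 2)) = (-146 - 2)*(34*(-1 + 2)) = -5032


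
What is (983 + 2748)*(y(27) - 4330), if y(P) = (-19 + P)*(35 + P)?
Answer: -14304654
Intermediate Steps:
(983 + 2748)*(y(27) - 4330) = (983 + 2748)*((-665 + 27**2 + 16*27) - 4330) = 3731*((-665 + 729 + 432) - 4330) = 3731*(496 - 4330) = 3731*(-3834) = -14304654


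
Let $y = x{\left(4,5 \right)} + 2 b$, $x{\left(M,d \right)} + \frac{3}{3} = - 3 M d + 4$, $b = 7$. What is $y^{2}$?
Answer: $1849$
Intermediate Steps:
$x{\left(M,d \right)} = 3 - 3 M d$ ($x{\left(M,d \right)} = -1 + \left(- 3 M d + 4\right) = -1 - \left(-4 + 3 M d\right) = 3 - 3 M d$)
$y = -43$ ($y = \left(3 - 12 \cdot 5\right) + 2 \cdot 7 = \left(3 - 60\right) + 14 = -57 + 14 = -43$)
$y^{2} = \left(-43\right)^{2} = 1849$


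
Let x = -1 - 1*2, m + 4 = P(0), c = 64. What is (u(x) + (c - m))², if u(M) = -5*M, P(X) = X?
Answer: 6889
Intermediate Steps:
m = -4 (m = -4 + 0 = -4)
x = -3 (x = -1 - 2 = -3)
(u(x) + (c - m))² = (-5*(-3) + (64 - 1*(-4)))² = (15 + (64 + 4))² = (15 + 68)² = 83² = 6889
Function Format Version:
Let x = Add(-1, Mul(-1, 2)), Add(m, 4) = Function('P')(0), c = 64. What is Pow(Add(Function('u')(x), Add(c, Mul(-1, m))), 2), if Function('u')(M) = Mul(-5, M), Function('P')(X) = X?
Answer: 6889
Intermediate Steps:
m = -4 (m = Add(-4, 0) = -4)
x = -3 (x = Add(-1, -2) = -3)
Pow(Add(Function('u')(x), Add(c, Mul(-1, m))), 2) = Pow(Add(Mul(-5, -3), Add(64, Mul(-1, -4))), 2) = Pow(Add(15, Add(64, 4)), 2) = Pow(Add(15, 68), 2) = Pow(83, 2) = 6889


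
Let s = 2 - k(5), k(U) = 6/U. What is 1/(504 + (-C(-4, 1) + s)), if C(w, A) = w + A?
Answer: 5/2539 ≈ 0.0019693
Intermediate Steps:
C(w, A) = A + w
s = 4/5 (s = 2 - 6/5 = 4/5 ≈ 0.80000)
1/(504 + (-C(-4, 1) + s)) = 1/(504 + (-(1 - 4) + 4/5)) = 1/(504 + (-1*(-3) + 4/5)) = 1/(504 + (3 + 4/5)) = 1/(504 + 19/5) = 1/(2539/5) = 5/2539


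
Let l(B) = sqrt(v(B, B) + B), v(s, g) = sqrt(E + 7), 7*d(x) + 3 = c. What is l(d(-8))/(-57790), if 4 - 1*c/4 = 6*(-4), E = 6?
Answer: -sqrt(763 + 49*sqrt(13))/404530 ≈ -7.5777e-5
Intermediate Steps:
c = 112 (c = 16 - 24*(-4) = 16 - 4*(-24) = 16 + 96 = 112)
d(x) = 109/7 (d(x) = -3/7 + (1/7)*112 = -3/7 + 16 = 109/7)
v(s, g) = sqrt(13) (v(s, g) = sqrt(6 + 7) = sqrt(13))
l(B) = sqrt(B + sqrt(13)) (l(B) = sqrt(sqrt(13) + B) = sqrt(B + sqrt(13)))
l(d(-8))/(-57790) = sqrt(109/7 + sqrt(13))/(-57790) = sqrt(109/7 + sqrt(13))*(-1/57790) = -sqrt(109/7 + sqrt(13))/57790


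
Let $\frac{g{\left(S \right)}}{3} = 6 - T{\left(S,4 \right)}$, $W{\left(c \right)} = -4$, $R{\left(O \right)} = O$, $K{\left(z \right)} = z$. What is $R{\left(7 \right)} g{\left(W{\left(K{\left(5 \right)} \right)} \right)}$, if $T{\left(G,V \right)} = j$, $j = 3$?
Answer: $63$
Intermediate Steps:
$T{\left(G,V \right)} = 3$
$g{\left(S \right)} = 9$ ($g{\left(S \right)} = 3 \left(6 - 3\right) = 3 \cdot 3 = 9$)
$R{\left(7 \right)} g{\left(W{\left(K{\left(5 \right)} \right)} \right)} = 7 \cdot 9 = 63$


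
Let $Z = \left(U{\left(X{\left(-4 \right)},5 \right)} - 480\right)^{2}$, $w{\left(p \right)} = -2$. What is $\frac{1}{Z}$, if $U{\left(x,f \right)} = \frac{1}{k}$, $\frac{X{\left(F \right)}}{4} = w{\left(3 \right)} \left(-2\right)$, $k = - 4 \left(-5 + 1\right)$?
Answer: $\frac{256}{58967041} \approx 4.3414 \cdot 10^{-6}$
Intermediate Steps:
$k = 16$ ($k = \left(-4\right) \left(-4\right) = 16$)
$X{\left(F \right)} = 16$ ($X{\left(F \right)} = 4 \left(\left(-2\right) \left(-2\right)\right) = 4 \cdot 4 = 16$)
$U{\left(x,f \right)} = \frac{1}{16}$
$Z = \frac{58967041}{256}$ ($Z = \left(\frac{1}{16} - 480\right)^{2} = \left(- \frac{7679}{16}\right)^{2} = \frac{58967041}{256} \approx 2.3034 \cdot 10^{5}$)
$\frac{1}{Z} = \frac{1}{\frac{58967041}{256}} = \frac{256}{58967041}$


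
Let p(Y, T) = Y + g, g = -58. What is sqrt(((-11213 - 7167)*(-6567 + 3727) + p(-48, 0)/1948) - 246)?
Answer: sqrt(49519894833282)/974 ≈ 7224.9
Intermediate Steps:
p(Y, T) = -58 + Y (p(Y, T) = Y - 58 = -58 + Y)
sqrt(((-11213 - 7167)*(-6567 + 3727) + p(-48, 0)/1948) - 246) = sqrt(((-11213 - 7167)*(-6567 + 3727) + (-58 - 48)/1948) - 246) = sqrt((-18380*(-2840) - 106*1/1948) - 246) = sqrt((52199200 - 53/974) - 246) = sqrt(50842020747/974 - 246) = sqrt(50841781143/974) = sqrt(49519894833282)/974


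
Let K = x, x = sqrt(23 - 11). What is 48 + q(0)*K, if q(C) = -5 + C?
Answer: 48 - 10*sqrt(3) ≈ 30.680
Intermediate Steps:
x = 2*sqrt(3) (x = sqrt(12) = 2*sqrt(3) ≈ 3.4641)
K = 2*sqrt(3) ≈ 3.4641
48 + q(0)*K = 48 + (-5 + 0)*(2*sqrt(3)) = 48 - 10*sqrt(3)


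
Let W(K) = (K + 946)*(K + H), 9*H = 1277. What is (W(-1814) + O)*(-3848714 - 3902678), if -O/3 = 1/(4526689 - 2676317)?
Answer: -2465202068763758984/219123 ≈ -1.1250e+13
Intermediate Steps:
H = 1277/9 (H = (1/9)*1277 = 1277/9 ≈ 141.89)
W(K) = (946 + K)*(1277/9 + K) (W(K) = (K + 946)*(K + 1277/9) = (946 + K)*(1277/9 + K))
O = -3/1850372 (O = -3/(4526689 - 2676317) = -3/1850372 ≈ -1.6213e-6)
(W(-1814) + O)*(-3848714 - 3902678) = ((1208042/9 + (-1814)**2 + (9791/9)*(-1814)) - 3/1850372)*(-3848714 - 3902678) = ((1208042/9 + 3290596 - 17760874/9) - 3/1850372)*(-7751392) = (13062532/9 - 3/1850372)*(-7751392) = (24170543461877/16653348)*(-7751392) = -2465202068763758984/219123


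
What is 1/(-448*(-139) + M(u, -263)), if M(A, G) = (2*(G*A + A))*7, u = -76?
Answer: 1/341040 ≈ 2.9322e-6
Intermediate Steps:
M(A, G) = 14*A + 14*A*G (M(A, G) = (2*(A*G + A))*7 = (2*(A + A*G))*7 = (2*A + 2*A*G)*7 = 14*A + 14*A*G)
1/(-448*(-139) + M(u, -263)) = 1/(-448*(-139) + 14*(-76)*(1 - 263)) = 1/(62272 + 14*(-76)*(-262)) = 1/(62272 + 278768) = 1/341040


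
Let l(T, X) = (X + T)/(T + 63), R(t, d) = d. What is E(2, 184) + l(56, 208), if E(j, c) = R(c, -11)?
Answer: -1045/119 ≈ -8.7815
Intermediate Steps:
E(j, c) = -11
l(T, X) = (T + X)/(63 + T)
E(2, 184) + l(56, 208) = -11 + (56 + 208)/(63 + 56) = -11 + 264/119 = -1045/119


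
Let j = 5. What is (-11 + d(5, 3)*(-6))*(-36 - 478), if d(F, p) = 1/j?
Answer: 31354/5 ≈ 6270.8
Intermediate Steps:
d(F, p) = ⅕ (d(F, p) = 1/5 = ⅕)
(-11 + d(5, 3)*(-6))*(-36 - 478) = (-11 + (⅕)*(-6))*(-36 - 478) = (-11 - 6/5)*(-514) = -61/5*(-514) = 31354/5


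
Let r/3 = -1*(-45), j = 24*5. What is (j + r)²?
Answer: 65025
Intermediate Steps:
j = 120
r = 135 (r = 3*(-1*(-45)) = 3*45 = 135)
(j + r)² = (120 + 135)² = 255² = 65025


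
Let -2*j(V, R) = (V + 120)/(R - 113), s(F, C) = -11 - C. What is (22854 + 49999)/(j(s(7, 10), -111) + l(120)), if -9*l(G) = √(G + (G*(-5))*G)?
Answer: 87241758912/4809132467 + 87731331072*I*√17970/4809132467 ≈ 18.141 + 2445.5*I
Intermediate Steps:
j(V, R) = -(120 + V)/(2*(-113 + R)) (j(V, R) = -(V + 120)/(2*(R - 113)) = -(120 + V)/(2*(-113 + R)))
l(G) = -√(G - 5*G²)/9 (l(G) = -√(G + (G*(-5))*G)/9 = -√(G + (-5*G)*G)/9 = -√(G - 5*G²)/9)
(22854 + 49999)/(j(s(7, 10), -111) + l(120)) = (22854 + 49999)/((-120 - (-11 - 1*10))/(2*(-113 - 111)) - 2*I*√30*√(-1 + 5*120)/9) = 72853/((½)*(-120 - (-11 - 10))/(-224) - 2*I*√30*√(-1 + 600)/9) = 72853/((½)*(-1/224)*(-120 - 1*(-21)) - 2*I*√17970/9) = 72853/((½)*(-1/224)*(-120 + 21) - 2*I*√17970/9) = 72853/((½)*(-1/224)*(-99) - 2*I*√17970/9) = 72853/(99/448 - 2*I*√17970/9)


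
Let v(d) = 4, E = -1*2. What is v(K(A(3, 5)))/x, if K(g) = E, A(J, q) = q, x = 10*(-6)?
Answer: -1/15 ≈ -0.066667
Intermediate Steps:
x = -60
E = -2
K(g) = -2
v(K(A(3, 5)))/x = 4/(-60) = 4*(-1/60) = -1/15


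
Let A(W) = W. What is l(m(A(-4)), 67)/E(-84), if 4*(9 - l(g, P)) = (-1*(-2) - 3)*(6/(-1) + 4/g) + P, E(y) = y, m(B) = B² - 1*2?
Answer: 257/2352 ≈ 0.10927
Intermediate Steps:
m(B) = -2 + B² (m(B) = B² - 2 = -2 + B²)
l(g, P) = 15/2 + 1/g - P/4 (l(g, P) = 9 - ((-1*(-2) - 3)*(6/(-1) + 4/g) + P)/4 = 9 - ((2 - 3)*(6*(-1) + 4/g) + P)/4 = 9 - (-(-6 + 4/g) + P)/4 = 9 - ((6 - 4/g) + P)/4 = 9 - (6 + P - 4/g)/4 = 9 + (-3/2 + 1/g - P/4) = 15/2 + 1/g - P/4)
l(m(A(-4)), 67)/E(-84) = ((4 - (-2 + (-4)²)*(-30 + 67))/(4*(-2 + (-4)²)))/(-84) = ((4 - 1*(-2 + 16)*37)/(4*(-2 + 16)))*(-1/84) = ((¼)*(4 - 1*14*37)/14)*(-1/84) = ((¼)*(1/14)*(4 - 518))*(-1/84) = ((¼)*(1/14)*(-514))*(-1/84) = -257/28*(-1/84) = 257/2352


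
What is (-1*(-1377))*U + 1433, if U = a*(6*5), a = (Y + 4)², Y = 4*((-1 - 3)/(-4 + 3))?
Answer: 16525433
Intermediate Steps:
Y = 16 (Y = 4*(-4/(-1)) = 4*(-4*(-1)) = 4*4 = 16)
a = 400 (a = (16 + 4)² = 20² = 400)
U = 12000 (U = 400*(6*5) = 400*30 = 12000)
(-1*(-1377))*U + 1433 = -1*(-1377)*12000 + 1433 = 1377*12000 + 1433 = 16524000 + 1433 = 16525433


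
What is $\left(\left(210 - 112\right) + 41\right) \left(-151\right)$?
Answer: $-20989$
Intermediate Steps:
$\left(\left(210 - 112\right) + 41\right) \left(-151\right) = \left(98 + 41\right) \left(-151\right) = 139 \left(-151\right) = -20989$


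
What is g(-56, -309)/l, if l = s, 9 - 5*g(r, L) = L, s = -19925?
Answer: -318/99625 ≈ -0.0031920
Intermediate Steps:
g(r, L) = 9/5 - L/5
l = -19925
g(-56, -309)/l = (9/5 - ⅕*(-309))/(-19925) = (9/5 + 309/5)*(-1/19925) = (318/5)*(-1/19925) = -318/99625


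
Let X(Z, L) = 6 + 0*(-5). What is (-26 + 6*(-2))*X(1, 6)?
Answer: -228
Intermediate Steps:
X(Z, L) = 6 (X(Z, L) = 6 + 0 = 6)
(-26 + 6*(-2))*X(1, 6) = (-26 + 6*(-2))*6 = (-26 - 12)*6 = -38*6 = -228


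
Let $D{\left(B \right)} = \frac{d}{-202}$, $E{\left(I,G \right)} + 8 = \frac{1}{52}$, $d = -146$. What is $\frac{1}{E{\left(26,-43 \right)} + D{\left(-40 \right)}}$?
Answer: $- \frac{5252}{38119} \approx -0.13778$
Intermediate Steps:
$E{\left(I,G \right)} = - \frac{415}{52}$ ($E{\left(I,G \right)} = -8 + \frac{1}{52} = - \frac{415}{52}$)
$D{\left(B \right)} = \frac{73}{101}$ ($D{\left(B \right)} = - \frac{146}{-202} = \left(-146\right) \left(- \frac{1}{202}\right) = \frac{73}{101}$)
$\frac{1}{E{\left(26,-43 \right)} + D{\left(-40 \right)}} = \frac{1}{- \frac{415}{52} + \frac{73}{101}} = \frac{1}{- \frac{38119}{5252}} = - \frac{5252}{38119}$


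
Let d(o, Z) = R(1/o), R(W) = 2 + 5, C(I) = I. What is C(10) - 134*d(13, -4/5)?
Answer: -928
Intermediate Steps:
R(W) = 7
d(o, Z) = 7
C(10) - 134*d(13, -4/5) = 10 - 134*7 = 10 - 938 = -928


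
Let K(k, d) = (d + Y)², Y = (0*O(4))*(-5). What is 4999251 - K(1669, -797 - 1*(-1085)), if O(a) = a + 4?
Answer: 4916307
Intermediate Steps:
O(a) = 4 + a
Y = 0 (Y = (0*(4 + 4))*(-5) = (0*8)*(-5) = 0*(-5) = 0)
K(k, d) = d² (K(k, d) = (d + 0)² = d²)
4999251 - K(1669, -797 - 1*(-1085)) = 4999251 - (-797 - 1*(-1085))² = 4999251 - (-797 + 1085)² = 4999251 - 1*288² = 4999251 - 1*82944 = 4999251 - 82944 = 4916307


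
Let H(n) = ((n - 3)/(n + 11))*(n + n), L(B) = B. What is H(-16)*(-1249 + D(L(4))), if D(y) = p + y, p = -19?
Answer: 768512/5 ≈ 1.5370e+5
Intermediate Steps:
D(y) = -19 + y
H(n) = 2*n*(-3 + n)/(11 + n) (H(n) = ((-3 + n)/(11 + n))*(2*n) = 2*n*(-3 + n)/(11 + n))
H(-16)*(-1249 + D(L(4))) = (2*(-16)*(-3 - 16)/(11 - 16))*(-1249 + (-19 + 4)) = (2*(-16)*(-19)/(-5))*(-1249 - 15) = (2*(-16)*(-1/5)*(-19))*(-1264) = -608/5*(-1264) = 768512/5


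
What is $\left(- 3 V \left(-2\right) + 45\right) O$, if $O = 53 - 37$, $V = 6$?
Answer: $1296$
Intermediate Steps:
$O = 16$
$\left(- 3 V \left(-2\right) + 45\right) O = \left(\left(-3\right) 6 \left(-2\right) + 45\right) 16 = \left(\left(-18\right) \left(-2\right) + 45\right) 16 = \left(36 + 45\right) 16 = 81 \cdot 16 = 1296$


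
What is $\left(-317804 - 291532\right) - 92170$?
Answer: $-701506$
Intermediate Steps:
$\left(-317804 - 291532\right) - 92170 = -609336 - 92170 = -701506$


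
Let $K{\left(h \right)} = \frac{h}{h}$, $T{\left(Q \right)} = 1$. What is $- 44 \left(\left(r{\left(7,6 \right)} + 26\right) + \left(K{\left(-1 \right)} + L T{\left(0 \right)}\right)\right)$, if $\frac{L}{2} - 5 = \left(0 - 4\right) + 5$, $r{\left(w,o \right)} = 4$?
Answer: $-1892$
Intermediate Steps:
$K{\left(h \right)} = 1$
$L = 12$ ($L = 10 + 2 \left(\left(0 - 4\right) + 5\right) = 10 + 2 \left(-4 + 5\right) = 10 + 2 \cdot 1 = 10 + 2 = 12$)
$- 44 \left(\left(r{\left(7,6 \right)} + 26\right) + \left(K{\left(-1 \right)} + L T{\left(0 \right)}\right)\right) = - 44 \left(\left(4 + 26\right) + \left(1 + 12 \cdot 1\right)\right) = - 44 \left(30 + \left(1 + 12\right)\right) = - 44 \left(30 + 13\right) = \left(-44\right) 43 = -1892$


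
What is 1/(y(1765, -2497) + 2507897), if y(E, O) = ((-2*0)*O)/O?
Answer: 1/2507897 ≈ 3.9874e-7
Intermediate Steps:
y(E, O) = 0 (y(E, O) = (0*O)/O = 0/O = 0)
1/(y(1765, -2497) + 2507897) = 1/(0 + 2507897) = 1/2507897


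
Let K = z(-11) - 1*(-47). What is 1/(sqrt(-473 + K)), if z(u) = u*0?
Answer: -I*sqrt(426)/426 ≈ -0.04845*I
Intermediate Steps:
z(u) = 0
K = 47 (K = 0 - 1*(-47) = 0 + 47 = 47)
1/(sqrt(-473 + K)) = 1/(sqrt(-473 + 47)) = 1/(sqrt(-426)) = 1/(I*sqrt(426)) = -I*sqrt(426)/426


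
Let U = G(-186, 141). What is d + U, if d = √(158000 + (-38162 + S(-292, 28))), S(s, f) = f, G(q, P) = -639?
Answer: -639 + √119866 ≈ -292.78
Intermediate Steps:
U = -639
d = √119866 (d = √(158000 + (-38162 + 28)) = √(158000 - 38134) = √119866 ≈ 346.22)
d + U = √119866 - 639 = -639 + √119866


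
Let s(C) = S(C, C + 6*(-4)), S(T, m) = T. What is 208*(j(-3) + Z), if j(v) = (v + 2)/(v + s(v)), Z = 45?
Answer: 28184/3 ≈ 9394.7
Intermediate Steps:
s(C) = C
j(v) = (2 + v)/(2*v) (j(v) = (v + 2)/(v + v) = (2 + v)/((2*v)) = (2 + v)*(1/(2*v)) = (2 + v)/(2*v))
208*(j(-3) + Z) = 208*((½)*(2 - 3)/(-3) + 45) = 208*((½)*(-⅓)*(-1) + 45) = 208*(⅙ + 45) = 208*(271/6) = 28184/3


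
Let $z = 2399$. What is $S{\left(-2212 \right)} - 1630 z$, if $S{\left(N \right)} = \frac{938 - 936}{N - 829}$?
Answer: $- \frac{11891435172}{3041} \approx -3.9104 \cdot 10^{6}$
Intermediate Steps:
$S{\left(N \right)} = \frac{2}{-829 + N}$
$S{\left(-2212 \right)} - 1630 z = \frac{2}{-829 - 2212} - 3910370 = \frac{2}{-3041} - 3910370 = 2 \left(- \frac{1}{3041}\right) - 3910370 = - \frac{2}{3041} - 3910370 = - \frac{11891435172}{3041}$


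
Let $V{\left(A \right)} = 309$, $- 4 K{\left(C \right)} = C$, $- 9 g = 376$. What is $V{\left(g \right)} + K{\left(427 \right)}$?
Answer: $\frac{809}{4} \approx 202.25$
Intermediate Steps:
$g = - \frac{376}{9}$ ($g = \left(- \frac{1}{9}\right) 376 = - \frac{376}{9} \approx -41.778$)
$K{\left(C \right)} = - \frac{C}{4}$
$V{\left(g \right)} + K{\left(427 \right)} = 309 - \frac{427}{4} = \frac{809}{4}$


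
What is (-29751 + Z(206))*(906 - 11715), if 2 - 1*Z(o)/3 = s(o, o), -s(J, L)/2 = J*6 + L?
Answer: 227994237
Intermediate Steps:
s(J, L) = -12*J - 2*L (s(J, L) = -2*(J*6 + L) = -2*(6*J + L) = -2*(L + 6*J) = -12*J - 2*L)
Z(o) = 6 + 42*o (Z(o) = 6 - 3*(-12*o - 2*o) = 6 - (-42)*o = 6 + 42*o)
(-29751 + Z(206))*(906 - 11715) = (-29751 + (6 + 42*206))*(906 - 11715) = (-29751 + (6 + 8652))*(-10809) = (-29751 + 8658)*(-10809) = -21093*(-10809) = 227994237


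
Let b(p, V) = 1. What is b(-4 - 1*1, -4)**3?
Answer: 1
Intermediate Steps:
b(-4 - 1*1, -4)**3 = 1**3 = 1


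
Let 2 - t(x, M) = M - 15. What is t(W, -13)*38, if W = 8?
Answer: 1140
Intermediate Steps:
t(x, M) = 17 - M (t(x, M) = 2 - (M - 15) = 2 - (-15 + M) = 2 + (15 - M) = 17 - M)
t(W, -13)*38 = (17 - 1*(-13))*38 = (17 + 13)*38 = 30*38 = 1140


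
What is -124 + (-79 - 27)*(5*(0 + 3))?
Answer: -1714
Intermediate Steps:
-124 + (-79 - 27)*(5*(0 + 3)) = -124 - 530*3 = -124 - 106*15 = -124 - 1590 = -1714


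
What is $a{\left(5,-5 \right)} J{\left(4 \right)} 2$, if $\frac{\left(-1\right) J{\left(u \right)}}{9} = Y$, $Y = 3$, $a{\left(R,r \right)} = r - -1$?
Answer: $216$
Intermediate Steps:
$a{\left(R,r \right)} = 1 + r$ ($a{\left(R,r \right)} = r + 1 = 1 + r$)
$J{\left(u \right)} = -27$ ($J{\left(u \right)} = \left(-9\right) 3 = -27$)
$a{\left(5,-5 \right)} J{\left(4 \right)} 2 = \left(1 - 5\right) \left(-27\right) 2 = \left(-4\right) \left(-27\right) 2 = 108 \cdot 2 = 216$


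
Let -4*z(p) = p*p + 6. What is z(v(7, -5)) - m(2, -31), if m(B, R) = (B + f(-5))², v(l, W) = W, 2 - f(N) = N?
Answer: -355/4 ≈ -88.750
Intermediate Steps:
f(N) = 2 - N
z(p) = -3/2 - p²/4 (z(p) = -(p*p + 6)/4 = -(p² + 6)/4 = -(6 + p²)/4 = -3/2 - p²/4)
m(B, R) = (7 + B)² (m(B, R) = (B + (2 - 1*(-5)))² = (B + (2 + 5))² = (B + 7)² = (7 + B)²)
z(v(7, -5)) - m(2, -31) = (-3/2 - ¼*(-5)²) - (7 + 2)² = (-3/2 - ¼*25) - 1*9² = (-3/2 - 25/4) - 1*81 = -31/4 - 81 = -355/4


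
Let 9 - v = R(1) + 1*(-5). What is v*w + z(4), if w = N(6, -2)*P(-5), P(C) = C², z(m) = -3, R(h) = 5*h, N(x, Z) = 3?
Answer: 672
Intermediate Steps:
v = 9 (v = 9 - (5*1 + 1*(-5)) = 9 - (5 - 5) = 9 - 1*0 = 9 + 0 = 9)
w = 75 (w = 3*(-5)² = 3*25 = 75)
v*w + z(4) = 9*75 - 3 = 675 - 3 = 672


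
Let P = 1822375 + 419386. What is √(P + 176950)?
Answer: √2418711 ≈ 1555.2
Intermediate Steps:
P = 2241761
√(P + 176950) = √(2241761 + 176950) = √2418711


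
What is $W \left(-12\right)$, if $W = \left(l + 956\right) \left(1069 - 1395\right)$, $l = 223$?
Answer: $4612248$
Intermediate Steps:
$W = -384354$ ($W = \left(223 + 956\right) \left(1069 - 1395\right) = 1179 \left(-326\right) = -384354$)
$W \left(-12\right) = \left(-384354\right) \left(-12\right) = 4612248$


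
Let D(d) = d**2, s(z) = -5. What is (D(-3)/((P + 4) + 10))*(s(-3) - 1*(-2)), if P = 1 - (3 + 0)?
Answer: -9/4 ≈ -2.2500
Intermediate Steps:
P = -2 (P = 1 - 1*3 = 1 - 3 = -2)
(D(-3)/((P + 4) + 10))*(s(-3) - 1*(-2)) = ((-3)**2/((-2 + 4) + 10))*(-5 - 1*(-2)) = (9/(2 + 10))*(-5 + 2) = (9/12)*(-3) = (9*(1/12))*(-3) = (3/4)*(-3) = -9/4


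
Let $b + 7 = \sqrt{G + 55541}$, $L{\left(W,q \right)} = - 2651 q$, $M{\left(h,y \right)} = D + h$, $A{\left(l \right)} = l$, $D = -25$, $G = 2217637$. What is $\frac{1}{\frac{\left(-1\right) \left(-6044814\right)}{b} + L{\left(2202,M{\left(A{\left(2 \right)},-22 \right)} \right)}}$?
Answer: $\frac{6027904705}{366062921265511} - \frac{262818 \sqrt{2273178}}{366062921265511} \approx 1.5384 \cdot 10^{-5}$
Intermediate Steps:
$M{\left(h,y \right)} = -25 + h$
$b = -7 + \sqrt{2273178}$ ($b = -7 + \sqrt{2217637 + 55541} = -7 + \sqrt{2273178} \approx 1500.7$)
$\frac{1}{\frac{\left(-1\right) \left(-6044814\right)}{b} + L{\left(2202,M{\left(A{\left(2 \right)},-22 \right)} \right)}} = \frac{1}{\frac{\left(-1\right) \left(-6044814\right)}{-7 + \sqrt{2273178}} - 2651 \left(-25 + 2\right)} = \frac{1}{\frac{6044814}{-7 + \sqrt{2273178}} - -60973} = \frac{1}{\frac{6044814}{-7 + \sqrt{2273178}} + 60973} = \frac{1}{60973 + \frac{6044814}{-7 + \sqrt{2273178}}}$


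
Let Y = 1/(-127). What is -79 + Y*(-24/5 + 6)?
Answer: -50171/635 ≈ -79.009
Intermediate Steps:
Y = -1/127 ≈ -0.0078740
-79 + Y*(-24/5 + 6) = -79 - (-24/5 + 6)/127 = -79 - 1/127*6/5 = -79 - 6/635 = -50171/635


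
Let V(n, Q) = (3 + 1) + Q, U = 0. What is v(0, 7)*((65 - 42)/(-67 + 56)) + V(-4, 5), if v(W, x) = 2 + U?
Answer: 53/11 ≈ 4.8182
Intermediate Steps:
v(W, x) = 2 (v(W, x) = 2 + 0 = 2)
V(n, Q) = 4 + Q
v(0, 7)*((65 - 42)/(-67 + 56)) + V(-4, 5) = 2*((65 - 42)/(-67 + 56)) + (4 + 5) = 2*(23/(-11)) + 9 = 2*(23*(-1/11)) + 9 = 2*(-23/11) + 9 = -46/11 + 9 = 53/11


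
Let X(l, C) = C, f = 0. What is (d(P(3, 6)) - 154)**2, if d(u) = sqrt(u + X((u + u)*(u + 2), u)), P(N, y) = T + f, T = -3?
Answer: (154 - I*sqrt(6))**2 ≈ 23710.0 - 754.44*I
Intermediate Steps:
P(N, y) = -3 (P(N, y) = -3 + 0 = -3)
d(u) = sqrt(2)*sqrt(u) (d(u) = sqrt(u + u) = sqrt(2*u) = sqrt(2)*sqrt(u))
(d(P(3, 6)) - 154)**2 = (sqrt(2)*sqrt(-3) - 154)**2 = (sqrt(2)*(I*sqrt(3)) - 154)**2 = (I*sqrt(6) - 154)**2 = (-154 + I*sqrt(6))**2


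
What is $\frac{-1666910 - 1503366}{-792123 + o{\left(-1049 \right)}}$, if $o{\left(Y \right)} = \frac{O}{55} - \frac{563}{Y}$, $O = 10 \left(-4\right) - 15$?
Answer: $\frac{3325619524}{830937513} \approx 4.0023$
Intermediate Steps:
$O = -55$ ($O = -40 - 15 = -55$)
$o{\left(Y \right)} = -1 - \frac{563}{Y}$ ($o{\left(Y \right)} = - \frac{55}{55} - \frac{563}{Y} = \left(-55\right) \frac{1}{55} - \frac{563}{Y} = -1 - \frac{563}{Y}$)
$\frac{-1666910 - 1503366}{-792123 + o{\left(-1049 \right)}} = \frac{-1666910 - 1503366}{-792123 + \frac{-563 - -1049}{-1049}} = - \frac{3170276}{-792123 - \frac{-563 + 1049}{1049}} = - \frac{3170276}{-792123 - \frac{486}{1049}} = - \frac{3170276}{- \frac{830937513}{1049}} = \left(-3170276\right) \left(- \frac{1049}{830937513}\right) = \frac{3325619524}{830937513}$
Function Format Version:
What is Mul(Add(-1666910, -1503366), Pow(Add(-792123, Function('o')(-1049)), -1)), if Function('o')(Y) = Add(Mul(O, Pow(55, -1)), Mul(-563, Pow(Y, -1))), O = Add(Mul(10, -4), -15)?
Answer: Rational(3325619524, 830937513) ≈ 4.0023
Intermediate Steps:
O = -55 (O = Add(-40, -15) = -55)
Function('o')(Y) = Add(-1, Mul(-563, Pow(Y, -1))) (Function('o')(Y) = Add(Mul(-55, Pow(55, -1)), Mul(-563, Pow(Y, -1))) = Add(Mul(-55, Rational(1, 55)), Mul(-563, Pow(Y, -1))) = Add(-1, Mul(-563, Pow(Y, -1))))
Mul(Add(-1666910, -1503366), Pow(Add(-792123, Function('o')(-1049)), -1)) = Mul(Add(-1666910, -1503366), Pow(Add(-792123, Mul(Pow(-1049, -1), Add(-563, Mul(-1, -1049)))), -1)) = Mul(-3170276, Pow(Add(-792123, Mul(Rational(-1, 1049), Add(-563, 1049))), -1)) = Mul(-3170276, Pow(Add(-792123, Mul(Rational(-1, 1049), 486)), -1)) = Mul(-3170276, Pow(Add(-792123, Rational(-486, 1049)), -1)) = Mul(-3170276, Pow(Rational(-830937513, 1049), -1)) = Mul(-3170276, Rational(-1049, 830937513)) = Rational(3325619524, 830937513)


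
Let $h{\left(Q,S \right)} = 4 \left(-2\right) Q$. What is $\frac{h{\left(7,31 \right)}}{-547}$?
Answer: $\frac{56}{547} \approx 0.10238$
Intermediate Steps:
$h{\left(Q,S \right)} = - 8 Q$
$\frac{h{\left(7,31 \right)}}{-547} = \frac{\left(-8\right) 7}{-547} = \left(-56\right) \left(- \frac{1}{547}\right) = \frac{56}{547}$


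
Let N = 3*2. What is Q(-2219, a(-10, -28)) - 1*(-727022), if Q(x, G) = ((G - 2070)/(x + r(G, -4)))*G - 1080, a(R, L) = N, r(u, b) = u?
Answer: 1606522030/2213 ≈ 7.2595e+5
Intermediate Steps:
N = 6
a(R, L) = 6
Q(x, G) = -1080 + G*(-2070 + G)/(G + x) (Q(x, G) = ((G - 2070)/(x + G))*G - 1080 = ((-2070 + G)/(G + x))*G - 1080 = G*(-2070 + G)/(G + x) - 1080 = -1080 + G*(-2070 + G)/(G + x))
Q(-2219, a(-10, -28)) - 1*(-727022) = (6**2 - 3150*6 - 1080*(-2219))/(6 - 2219) - 1*(-727022) = (36 - 18900 + 2396520)/(-2213) + 727022 = -1/2213*2377656 + 727022 = -2377656/2213 + 727022 = 1606522030/2213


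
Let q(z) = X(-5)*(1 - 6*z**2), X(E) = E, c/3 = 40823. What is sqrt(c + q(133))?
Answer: sqrt(653134) ≈ 808.17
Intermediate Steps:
c = 122469 (c = 3*40823 = 122469)
q(z) = -5 + 30*z**2 (q(z) = -5*(1 - 6*z**2) = -5 + 30*z**2)
sqrt(c + q(133)) = sqrt(122469 + (-5 + 30*133**2)) = sqrt(122469 + (-5 + 30*17689)) = sqrt(122469 + (-5 + 530670)) = sqrt(122469 + 530665) = sqrt(653134)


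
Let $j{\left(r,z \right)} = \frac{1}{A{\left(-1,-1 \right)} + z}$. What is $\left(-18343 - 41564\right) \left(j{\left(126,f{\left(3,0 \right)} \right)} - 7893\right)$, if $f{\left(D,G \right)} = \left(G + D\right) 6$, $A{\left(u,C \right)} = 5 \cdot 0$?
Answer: $\frac{2837055737}{6} \approx 4.7284 \cdot 10^{8}$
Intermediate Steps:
$A{\left(u,C \right)} = 0$
$f{\left(D,G \right)} = 6 D + 6 G$ ($f{\left(D,G \right)} = \left(D + G\right) 6 = 6 D + 6 G$)
$j{\left(r,z \right)} = \frac{1}{z}$ ($j{\left(r,z \right)} = \frac{1}{0 + z} = \frac{1}{z}$)
$\left(-18343 - 41564\right) \left(j{\left(126,f{\left(3,0 \right)} \right)} - 7893\right) = \left(-18343 - 41564\right) \left(\frac{1}{6 \cdot 3 + 6 \cdot 0} - 7893\right) = - 59907 \left(\frac{1}{18 + 0} - 7893\right) = - 59907 \left(\frac{1}{18} - 7893\right) = \left(-59907\right) \left(- \frac{142073}{18}\right) = \frac{2837055737}{6}$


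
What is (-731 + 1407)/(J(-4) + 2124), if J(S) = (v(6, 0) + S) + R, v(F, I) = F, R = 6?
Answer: 13/41 ≈ 0.31707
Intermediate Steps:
J(S) = 12 + S (J(S) = (6 + S) + 6 = 12 + S)
(-731 + 1407)/(J(-4) + 2124) = (-731 + 1407)/((12 - 4) + 2124) = 676/(8 + 2124) = 676/2132 = 676*(1/2132) = 13/41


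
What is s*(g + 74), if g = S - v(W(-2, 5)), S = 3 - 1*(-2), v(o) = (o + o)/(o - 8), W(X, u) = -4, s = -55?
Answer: -12925/3 ≈ -4308.3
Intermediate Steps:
v(o) = 2*o/(-8 + o) (v(o) = (2*o)/(-8 + o) = 2*o/(-8 + o))
S = 5 (S = 3 + 2 = 5)
g = 13/3 (g = 5 - 2*(-4)/(-8 - 4) = 5 - 2*(-4)/(-12) = 5 - 2*(-4)*(-1)/12 = 5 - 1*⅔ = 5 - ⅔ = 13/3 ≈ 4.3333)
s*(g + 74) = -55*(13/3 + 74) = -55*235/3 = -12925/3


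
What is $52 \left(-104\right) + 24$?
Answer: $-5384$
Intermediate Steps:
$52 \left(-104\right) + 24 = -5408 + 24 = -5384$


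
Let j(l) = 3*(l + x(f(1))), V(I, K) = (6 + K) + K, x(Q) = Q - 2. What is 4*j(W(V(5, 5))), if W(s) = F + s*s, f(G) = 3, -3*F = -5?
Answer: 3104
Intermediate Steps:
F = 5/3 (F = -1/3*(-5) = 5/3 ≈ 1.6667)
x(Q) = -2 + Q
V(I, K) = 6 + 2*K
W(s) = 5/3 + s**2 (W(s) = 5/3 + s*s = 5/3 + s**2)
j(l) = 3 + 3*l (j(l) = 3*(l + (-2 + 3)) = 3*(l + 1) = 3*(1 + l) = 3 + 3*l)
4*j(W(V(5, 5))) = 4*(3 + 3*(5/3 + (6 + 2*5)**2)) = 4*(3 + 3*(5/3 + (6 + 10)**2)) = 4*(3 + 3*(5/3 + 16**2)) = 4*(3 + 3*(5/3 + 256)) = 4*(3 + 3*(773/3)) = 4*(3 + 773) = 4*776 = 3104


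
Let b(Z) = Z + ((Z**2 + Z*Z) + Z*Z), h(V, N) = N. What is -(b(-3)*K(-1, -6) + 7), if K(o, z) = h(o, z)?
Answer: 137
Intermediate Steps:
K(o, z) = z
b(Z) = Z + 3*Z**2 (b(Z) = Z + ((Z**2 + Z**2) + Z**2) = Z + (2*Z**2 + Z**2) = Z + 3*Z**2)
-(b(-3)*K(-1, -6) + 7) = -(-3*(1 + 3*(-3))*(-6) + 7) = -(-3*(1 - 9)*(-6) + 7) = -(-3*(-8)*(-6) + 7) = -(24*(-6) + 7) = -(-144 + 7) = -1*(-137) = 137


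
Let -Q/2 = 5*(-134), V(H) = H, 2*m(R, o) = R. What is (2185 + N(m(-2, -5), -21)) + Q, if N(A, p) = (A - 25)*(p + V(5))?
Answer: 3941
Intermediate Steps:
m(R, o) = R/2
N(A, p) = (-25 + A)*(5 + p) (N(A, p) = (A - 25)*(p + 5) = (-25 + A)*(5 + p))
Q = 1340 (Q = -10*(-134) = -2*(-670) = 1340)
(2185 + N(m(-2, -5), -21)) + Q = (2185 + (-125 - 25*(-21) + 5*((½)*(-2)) + ((½)*(-2))*(-21))) + 1340 = (2185 + (-125 + 525 + 5*(-1) - 1*(-21))) + 1340 = (2185 + (-125 + 525 - 5 + 21)) + 1340 = (2185 + 416) + 1340 = 2601 + 1340 = 3941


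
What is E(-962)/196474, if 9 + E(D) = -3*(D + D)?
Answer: 5763/196474 ≈ 0.029332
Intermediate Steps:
E(D) = -9 - 6*D (E(D) = -9 - 3*(D + D) = -9 - 6*D)
E(-962)/196474 = (-9 - 6*(-962))/196474 = (-9 + 5772)*(1/196474) = 5763*(1/196474) = 5763/196474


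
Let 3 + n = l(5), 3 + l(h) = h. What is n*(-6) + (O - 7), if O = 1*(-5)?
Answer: -6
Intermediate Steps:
O = -5
l(h) = -3 + h
n = -1 (n = -3 + (-3 + 5) = -3 + 2 = -1)
n*(-6) + (O - 7) = -1*(-6) + (-5 - 7) = 6 - 12 = -6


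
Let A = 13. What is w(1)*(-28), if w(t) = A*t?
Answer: -364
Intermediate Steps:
w(t) = 13*t
w(1)*(-28) = (13*1)*(-28) = 13*(-28) = -364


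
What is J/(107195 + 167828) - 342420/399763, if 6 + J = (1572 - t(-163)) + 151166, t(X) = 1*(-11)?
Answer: -363872261/1208176039 ≈ -0.30117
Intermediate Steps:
t(X) = -11
J = 152743 (J = -6 + ((1572 - 1*(-11)) + 151166) = -6 + ((1572 + 11) + 151166) = -6 + (1583 + 151166) = -6 + 152749 = 152743)
J/(107195 + 167828) - 342420/399763 = 152743/(107195 + 167828) - 342420/399763 = 152743/275023 - 342420*1/399763 = 152743*(1/275023) - 26340/30751 = 152743/275023 - 26340/30751 = -363872261/1208176039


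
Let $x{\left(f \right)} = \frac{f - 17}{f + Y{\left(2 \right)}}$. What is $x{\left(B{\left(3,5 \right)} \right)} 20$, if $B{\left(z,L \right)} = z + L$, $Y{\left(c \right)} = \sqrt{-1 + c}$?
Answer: $-20$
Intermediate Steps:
$B{\left(z,L \right)} = L + z$
$x{\left(f \right)} = \frac{-17 + f}{1 + f}$ ($x{\left(f \right)} = \frac{f - 17}{f + \sqrt{-1 + 2}} = \frac{-17 + f}{f + \sqrt{1}} = \frac{-17 + f}{f + 1} = \frac{-17 + f}{1 + f}$)
$x{\left(B{\left(3,5 \right)} \right)} 20 = \frac{-17 + \left(5 + 3\right)}{1 + \left(5 + 3\right)} 20 = \frac{-17 + 8}{1 + 8} \cdot 20 = \frac{1}{9} \left(-9\right) 20 = \left(-1\right) 20 = -20$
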